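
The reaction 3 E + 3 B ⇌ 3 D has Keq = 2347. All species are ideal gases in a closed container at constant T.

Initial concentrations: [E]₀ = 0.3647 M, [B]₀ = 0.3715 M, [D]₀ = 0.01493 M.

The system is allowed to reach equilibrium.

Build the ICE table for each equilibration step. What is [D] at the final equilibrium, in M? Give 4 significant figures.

Q₀ = 0.001338 vs Keq = 2347 ⇒ Q<K, forward
Step 1:
                  E         B         D
  I          0.3647    0.3715   0.01493
  C         -0.2318   -0.2318    0.2318
  E          0.1329    0.1397    0.2467
  solve Keq expr → x = 0.07727; check Q = 2347

[D]_eq = 0.2467 M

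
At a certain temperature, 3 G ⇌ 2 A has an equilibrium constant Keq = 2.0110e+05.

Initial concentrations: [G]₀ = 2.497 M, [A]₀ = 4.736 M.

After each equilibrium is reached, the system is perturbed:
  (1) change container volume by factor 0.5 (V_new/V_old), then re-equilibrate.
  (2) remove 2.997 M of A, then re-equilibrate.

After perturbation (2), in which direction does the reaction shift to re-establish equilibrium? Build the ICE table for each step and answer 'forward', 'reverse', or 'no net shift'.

Direction: forward

Q₀ = 1.441 vs Keq = 2.0110e+05 ⇒ Q<K, forward
Step 1:
                  G         A
  Initial     2.497     4.736
  Change     -2.438     1.626
  Equil      0.0586     6.362
  solve Keq expr → x = 0.8128; check Q = 2.0110e+05
Then change container volume by factor 0.5 (V_new/V_old).
Step 2:
                  G         A
  Initial    0.1172     12.72
  Change    -0.0241   0.01607
  Equil      0.0931     12.74
  solve Keq expr → x = 0.008034; check Q = 2.0110e+05
Then remove 2.997 M of A.
Step 3:
                  G         A
  Initial    0.0931     9.742
  Change   -0.01519   0.01013
  Equil     0.07791     9.752
  solve Keq expr → x = 0.005063; check Q = 2.0110e+05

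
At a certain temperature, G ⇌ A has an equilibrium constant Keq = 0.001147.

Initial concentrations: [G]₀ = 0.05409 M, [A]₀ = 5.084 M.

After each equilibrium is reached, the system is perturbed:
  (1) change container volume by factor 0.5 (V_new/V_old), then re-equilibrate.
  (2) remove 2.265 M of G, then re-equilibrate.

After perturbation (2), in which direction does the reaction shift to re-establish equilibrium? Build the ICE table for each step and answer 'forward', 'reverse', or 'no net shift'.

Direction: reverse

Q₀ = 93.99 vs Keq = 0.001147 ⇒ Q>K, reverse
Step 1:
                   G          A
  Initial    0.05409      5.084
  Change       5.078     -5.078
  Equil        5.132   0.005887
  solve Keq expr → x = -5.078; check Q = 0.001147
Then change container volume by factor 0.5 (V_new/V_old).
Step 2:
                   G          A
  Initial      10.26    0.01177
  Change           0          0
  Equil        10.26    0.01177
  solve Keq expr → x = 0; check Q = 0.001147
Then remove 2.265 M of G.
Step 3:
                   G          A
  Initial      7.999    0.01177
  Change    0.002595  -0.002595
  Equil        8.002   0.009178
  solve Keq expr → x = -0.002595; check Q = 0.001147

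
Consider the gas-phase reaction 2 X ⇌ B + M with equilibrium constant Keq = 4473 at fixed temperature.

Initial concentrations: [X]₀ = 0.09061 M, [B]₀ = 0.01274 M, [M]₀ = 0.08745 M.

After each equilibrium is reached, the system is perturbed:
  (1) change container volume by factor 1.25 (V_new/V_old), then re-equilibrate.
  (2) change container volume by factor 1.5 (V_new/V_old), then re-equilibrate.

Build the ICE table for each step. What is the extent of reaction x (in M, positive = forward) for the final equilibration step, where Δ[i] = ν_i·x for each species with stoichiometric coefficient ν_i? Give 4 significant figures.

x = 0 M

Q₀ = 0.1357 vs Keq = 4473 ⇒ Q<K, forward
Step 1:
                    X           B           M
  I           0.09061     0.01274     0.08745
  C          -0.08931     0.04465     0.04465
  E          0.001302     0.05739      0.1321
  solve Keq expr → x = 0.04465; check Q = 4473
Then change container volume by factor 1.25 (V_new/V_old).
Step 2:
                    X           B           M
  I          0.001042     0.04592      0.1057
  C                 0           0           0
  E          0.001042     0.04592      0.1057
  solve Keq expr → x = 0; check Q = 4473
Then change container volume by factor 1.5 (V_new/V_old).
Step 3:
                    X           B           M
  I        6.9437e-04     0.03061     0.07046
  C                 0           0           0
  E        6.9437e-04     0.03061     0.07046
  solve Keq expr → x = 0; check Q = 4473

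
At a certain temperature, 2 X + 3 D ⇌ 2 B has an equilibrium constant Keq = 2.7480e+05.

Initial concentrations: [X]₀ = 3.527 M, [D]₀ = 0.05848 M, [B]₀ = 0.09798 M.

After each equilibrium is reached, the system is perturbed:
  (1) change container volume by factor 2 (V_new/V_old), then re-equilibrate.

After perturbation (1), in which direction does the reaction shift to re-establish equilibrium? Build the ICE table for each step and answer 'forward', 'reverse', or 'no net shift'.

Direction: reverse

Q₀ = 3.859 vs Keq = 2.7480e+05 ⇒ Q<K, forward
Step 1:
                   X          D          B
  init         3.527    0.05848    0.09798
  Δ         -0.03781   -0.05671    0.03781
  eq           3.489   0.001766     0.1358
  solve Keq expr → x = 0.0189; check Q = 2.7480e+05
Then change container volume by factor 2 (V_new/V_old).
Step 2:
                   X          D          B
  init         1.745 8.8320e-04    0.06789
  Δ       5.8180e-04 8.7270e-04 -5.8180e-04
  eq           1.745   0.001756    0.06731
  solve Keq expr → x = -2.9090e-04; check Q = 2.7480e+05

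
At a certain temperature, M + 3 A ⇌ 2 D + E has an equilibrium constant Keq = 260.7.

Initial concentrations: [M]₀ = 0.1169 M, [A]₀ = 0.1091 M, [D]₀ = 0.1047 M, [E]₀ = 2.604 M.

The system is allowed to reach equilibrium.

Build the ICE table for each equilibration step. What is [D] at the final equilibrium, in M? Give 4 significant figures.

Q₀ = 188 vs Keq = 260.7 ⇒ Q<K, forward
Step 1:
                    M           A           D           E
  I            0.1169      0.1091      0.1047       2.604
  C         -0.002479   -0.007437    0.004958    0.002479
  E            0.1144      0.1017      0.1097       2.606
  solve Keq expr → x = 0.002479; check Q = 260.7

[D]_eq = 0.1097 M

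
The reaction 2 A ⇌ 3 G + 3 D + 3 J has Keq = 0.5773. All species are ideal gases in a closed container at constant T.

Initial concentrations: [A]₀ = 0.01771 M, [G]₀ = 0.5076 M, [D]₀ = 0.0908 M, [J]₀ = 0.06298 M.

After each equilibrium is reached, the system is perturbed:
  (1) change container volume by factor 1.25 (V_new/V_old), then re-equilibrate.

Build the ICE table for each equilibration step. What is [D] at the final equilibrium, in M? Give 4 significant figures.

[D]_eq = 0.09359 M

Q₀ = 7.7982e-05 vs Keq = 0.5773 ⇒ Q<K, forward
Step 1:
                    A           G           D           J
  Initial     0.01771      0.5076      0.0908     0.06298
  Change     -0.01717     0.02576     0.02576     0.02576
  Equil    5.3924e-04      0.5334      0.1166     0.08874
  solve Keq expr → x = 0.008585; check Q = 0.5773
Then change container volume by factor 1.25 (V_new/V_old).
Step 2:
                    A           G           D           J
  Initial  4.3139e-04      0.4267     0.09324     0.07099
  Change  -2.3103e-04  3.4655e-04  3.4655e-04  3.4655e-04
  Equil    2.0036e-04       0.427     0.09359     0.07134
  solve Keq expr → x = 1.1552e-04; check Q = 0.5773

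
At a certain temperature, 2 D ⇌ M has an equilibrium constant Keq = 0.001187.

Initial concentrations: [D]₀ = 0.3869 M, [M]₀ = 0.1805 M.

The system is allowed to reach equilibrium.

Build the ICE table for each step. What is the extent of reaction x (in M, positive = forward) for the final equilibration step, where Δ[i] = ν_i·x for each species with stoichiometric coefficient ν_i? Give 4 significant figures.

Q₀ = 1.206 vs Keq = 0.001187 ⇒ Q>K, reverse
Step 1:
                   D          M
  I           0.3869     0.1805
  C           0.3597    -0.1798
  E           0.7466 6.6161e-04
  solve Keq expr → x = -0.1798; check Q = 0.001187

x = -0.1798 M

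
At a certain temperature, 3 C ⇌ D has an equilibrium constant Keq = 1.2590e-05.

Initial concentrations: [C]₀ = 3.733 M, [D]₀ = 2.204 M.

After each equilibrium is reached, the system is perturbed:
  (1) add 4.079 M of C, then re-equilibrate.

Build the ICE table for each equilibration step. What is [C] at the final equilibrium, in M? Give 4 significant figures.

[C]_eq = 14.31 M

Q₀ = 0.04237 vs Keq = 1.2590e-05 ⇒ Q>K, reverse
Step 1:
                    C           D
  I             3.733       2.204
  C             6.571       -2.19
  E              10.3     0.01377
  solve Keq expr → x = -2.19; check Q = 1.2590e-05
Then add 4.079 M of C.
Step 2:
                    C           D
  I             14.38     0.01377
  C          -0.06944     0.02315
  E             14.31     0.03692
  solve Keq expr → x = 0.02315; check Q = 1.2590e-05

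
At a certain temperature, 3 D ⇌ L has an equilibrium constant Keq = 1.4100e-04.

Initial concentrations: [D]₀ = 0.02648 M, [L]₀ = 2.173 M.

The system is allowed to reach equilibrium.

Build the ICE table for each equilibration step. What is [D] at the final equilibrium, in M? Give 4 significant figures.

Q₀ = 1.1703e+05 vs Keq = 1.4100e-04 ⇒ Q>K, reverse
Step 1:
                    D           L
  I           0.02648       2.173
  C             6.406      -2.135
  E             6.433     0.03753
  solve Keq expr → x = -2.135; check Q = 1.4100e-04

[D]_eq = 6.433 M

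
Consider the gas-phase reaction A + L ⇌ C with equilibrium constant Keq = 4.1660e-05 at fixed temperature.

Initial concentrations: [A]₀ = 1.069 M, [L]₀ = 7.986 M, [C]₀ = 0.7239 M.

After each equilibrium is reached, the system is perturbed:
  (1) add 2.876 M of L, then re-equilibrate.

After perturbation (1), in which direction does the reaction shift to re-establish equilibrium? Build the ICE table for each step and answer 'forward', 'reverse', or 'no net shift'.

Q₀ = 0.0848 vs Keq = 4.1660e-05 ⇒ Q>K, reverse
Step 1:
                   A          L          C
  Initial      1.069      7.986     0.7239
  Change      0.7232     0.7232    -0.7232
  Equil        1.792      8.709 6.5028e-04
  solve Keq expr → x = -0.7232; check Q = 4.1660e-05
Then add 2.876 M of L.
Step 2:
                   A          L          C
  Initial      1.792      11.59 6.5028e-04
  Change  -2.1462e-04 -2.1462e-04 2.1462e-04
  Equil        1.792      11.59 8.6489e-04
  solve Keq expr → x = 2.1462e-04; check Q = 4.1660e-05

Direction: forward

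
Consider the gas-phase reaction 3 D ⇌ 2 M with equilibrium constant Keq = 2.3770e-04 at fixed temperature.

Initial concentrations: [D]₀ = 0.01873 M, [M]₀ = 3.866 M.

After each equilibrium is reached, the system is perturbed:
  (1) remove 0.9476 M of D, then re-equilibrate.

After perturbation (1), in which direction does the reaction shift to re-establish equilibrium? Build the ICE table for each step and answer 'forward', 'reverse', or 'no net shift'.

Q₀ = 2.2746e+06 vs Keq = 2.3770e-04 ⇒ Q>K, reverse
Step 1:
                    D           M
  I           0.01873       3.866
  C             5.499      -3.666
  E             5.518      0.1998
  solve Keq expr → x = -1.833; check Q = 2.3770e-04
Then remove 0.9476 M of D.
Step 2:
                    D           M
  I              4.57      0.1998
  C           0.06869    -0.04579
  E             4.639       0.154
  solve Keq expr → x = -0.0229; check Q = 2.3770e-04

Direction: reverse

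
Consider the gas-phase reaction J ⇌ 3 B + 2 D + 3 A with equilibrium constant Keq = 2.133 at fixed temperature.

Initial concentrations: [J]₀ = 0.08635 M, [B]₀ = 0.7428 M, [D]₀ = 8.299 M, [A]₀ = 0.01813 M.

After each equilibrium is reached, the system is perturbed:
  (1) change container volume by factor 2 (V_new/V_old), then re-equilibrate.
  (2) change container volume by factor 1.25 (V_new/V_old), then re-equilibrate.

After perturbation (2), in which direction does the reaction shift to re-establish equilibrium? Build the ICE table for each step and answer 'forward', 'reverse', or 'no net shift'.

Q₀ = 0.001948 vs Keq = 2.133 ⇒ Q<K, forward
Step 1:
                    J           B           D           A
  init        0.08635      0.7428       8.299     0.01813
  Δ          -0.03813      0.1144     0.07627      0.1144
  eq          0.04822      0.8572       8.375      0.1325
  solve Keq expr → x = 0.03813; check Q = 2.133
Then change container volume by factor 2 (V_new/V_old).
Step 2:
                    J           B           D           A
  init        0.02411      0.4286       4.188     0.06627
  Δ           -0.0218      0.0654      0.0436      0.0654
  eq         0.002309       0.494       4.231      0.1317
  solve Keq expr → x = 0.0218; check Q = 2.133
Then change container volume by factor 1.25 (V_new/V_old).
Step 3:
                    J           B           D           A
  init       0.001848      0.3952       3.385      0.1053
  Δ         -0.001397    0.004192    0.002794    0.004192
  eq       4.5032e-04      0.3994       3.388      0.1095
  solve Keq expr → x = 0.001397; check Q = 2.133

Direction: forward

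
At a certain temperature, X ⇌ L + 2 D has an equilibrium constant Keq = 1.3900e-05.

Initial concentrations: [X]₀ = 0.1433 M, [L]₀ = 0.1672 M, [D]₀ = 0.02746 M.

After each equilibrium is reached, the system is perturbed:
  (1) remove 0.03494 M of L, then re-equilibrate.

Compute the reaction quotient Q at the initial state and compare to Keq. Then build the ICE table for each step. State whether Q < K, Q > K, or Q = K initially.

Q₀ = 8.7981e-04 vs Keq = 1.3900e-05 ⇒ Q>K, reverse
Step 1:
                   X          L          D
  I           0.1433     0.1672    0.02746
  C          0.01187   -0.01187   -0.02373
  E           0.1552     0.1553   0.003726
  solve Keq expr → x = -0.01187; check Q = 1.3900e-05
Then remove 0.03494 M of L.
Step 2:
                   X          L          D
  I           0.1552     0.1204   0.003726
  C       -2.4927e-04 2.4927e-04 4.9854e-04
  E           0.1549     0.1206   0.004225
  solve Keq expr → x = 2.4927e-04; check Q = 1.3900e-05

Q₀ = 8.7981e-04; Q > K (proceeds reverse)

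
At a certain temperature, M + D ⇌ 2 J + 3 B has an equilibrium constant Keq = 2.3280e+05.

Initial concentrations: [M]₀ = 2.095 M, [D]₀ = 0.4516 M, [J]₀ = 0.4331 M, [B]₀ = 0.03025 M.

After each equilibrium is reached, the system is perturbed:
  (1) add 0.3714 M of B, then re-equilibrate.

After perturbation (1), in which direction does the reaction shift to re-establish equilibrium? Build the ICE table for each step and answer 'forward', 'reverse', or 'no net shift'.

Q₀ = 5.4880e-06 vs Keq = 2.3280e+05 ⇒ Q<K, forward
Step 1:
                    M           D           J           B
  I             2.095      0.4516      0.4331     0.03025
  C           -0.4516     -0.4516      0.9032       1.355
  E             1.643  1.2400e-05       1.336       1.385
  solve Keq expr → x = 0.4516; check Q = 2.3280e+05
Then add 0.3714 M of B.
Step 2:
                    M           D           J           B
  I             1.643  1.2400e-05       1.336       1.756
  C        1.2887e-05  1.2887e-05 -2.5773e-05 -3.8660e-05
  E             1.643  2.5287e-05       1.336       1.756
  solve Keq expr → x = -1.2887e-05; check Q = 2.3280e+05

Direction: reverse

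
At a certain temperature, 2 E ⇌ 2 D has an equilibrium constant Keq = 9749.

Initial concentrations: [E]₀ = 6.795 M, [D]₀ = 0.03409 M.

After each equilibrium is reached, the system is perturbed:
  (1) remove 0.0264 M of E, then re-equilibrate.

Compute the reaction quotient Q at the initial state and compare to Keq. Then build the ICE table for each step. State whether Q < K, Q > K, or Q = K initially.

Q₀ = 2.5170e-05; Q < K (proceeds forward)

Q₀ = 2.5170e-05 vs Keq = 9749 ⇒ Q<K, forward
Step 1:
                  E         D
  init        6.795   0.03409
  Δ          -6.727     6.727
  eq        0.06847     6.761
  solve Keq expr → x = 3.363; check Q = 9749
Then remove 0.0264 M of E.
Step 2:
                  E         D
  init      0.04207     6.761
  Δ         0.02614  -0.02614
  eq        0.06821     6.734
  solve Keq expr → x = -0.01307; check Q = 9749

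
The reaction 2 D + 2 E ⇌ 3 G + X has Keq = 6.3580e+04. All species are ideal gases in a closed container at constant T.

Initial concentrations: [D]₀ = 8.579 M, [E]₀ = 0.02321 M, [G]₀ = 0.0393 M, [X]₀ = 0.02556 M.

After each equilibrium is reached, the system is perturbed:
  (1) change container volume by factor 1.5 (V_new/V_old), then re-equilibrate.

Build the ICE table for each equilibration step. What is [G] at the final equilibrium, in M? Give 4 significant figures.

[G]_eq = 0.04941 M

Q₀ = 3.9130e-05 vs Keq = 6.3580e+04 ⇒ Q<K, forward
Step 1:
                  D         E         G         X
  I           8.579   0.02321    0.0393   0.02556
  C        -0.02321  -0.02321   0.03481    0.0116
  E           8.556 1.8029e-06   0.07411   0.03716
  solve Keq expr → x = 0.0116; check Q = 6.3580e+04
Then change container volume by factor 1.5 (V_new/V_old).
Step 2:
                  D         E         G         X
  I           5.704 1.2019e-06   0.04941   0.02478
  C               0         0         0         0
  E           5.704 1.2019e-06   0.04941   0.02478
  solve Keq expr → x = 0; check Q = 6.3580e+04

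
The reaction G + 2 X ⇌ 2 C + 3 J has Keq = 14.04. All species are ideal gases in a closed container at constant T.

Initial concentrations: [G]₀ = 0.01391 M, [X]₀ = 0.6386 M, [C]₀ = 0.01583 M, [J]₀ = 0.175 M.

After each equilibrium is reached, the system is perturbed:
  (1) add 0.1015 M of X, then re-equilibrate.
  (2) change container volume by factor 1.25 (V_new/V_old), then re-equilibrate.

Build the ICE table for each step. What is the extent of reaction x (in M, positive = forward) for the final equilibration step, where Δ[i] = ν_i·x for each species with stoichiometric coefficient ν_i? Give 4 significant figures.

x = 7.8376e-07 M

Q₀ = 2.3675e-04 vs Keq = 14.04 ⇒ Q<K, forward
Step 1:
                   G          X          C          J
  init       0.01391     0.6386    0.01583      0.175
  Δ         -0.01391   -0.02781    0.02781    0.04172
  eq      3.7014e-06     0.6108    0.04364     0.2167
  solve Keq expr → x = 0.01391; check Q = 14.04
Then add 0.1015 M of X.
Step 2:
                   G          X          C          J
  init    3.7014e-06     0.7123    0.04364     0.2167
  Δ       -9.7935e-07 -1.9587e-06 1.9587e-06 2.9381e-06
  eq      2.7220e-06     0.7123    0.04364     0.2167
  solve Keq expr → x = 9.7935e-07; check Q = 14.04
Then change container volume by factor 1.25 (V_new/V_old).
Step 3:
                   G          X          C          J
  init    2.1776e-06     0.5698    0.03492     0.1734
  Δ       -7.8376e-07 -1.5675e-06 1.5675e-06 2.3513e-06
  eq      1.3939e-06     0.5698    0.03492     0.1734
  solve Keq expr → x = 7.8376e-07; check Q = 14.04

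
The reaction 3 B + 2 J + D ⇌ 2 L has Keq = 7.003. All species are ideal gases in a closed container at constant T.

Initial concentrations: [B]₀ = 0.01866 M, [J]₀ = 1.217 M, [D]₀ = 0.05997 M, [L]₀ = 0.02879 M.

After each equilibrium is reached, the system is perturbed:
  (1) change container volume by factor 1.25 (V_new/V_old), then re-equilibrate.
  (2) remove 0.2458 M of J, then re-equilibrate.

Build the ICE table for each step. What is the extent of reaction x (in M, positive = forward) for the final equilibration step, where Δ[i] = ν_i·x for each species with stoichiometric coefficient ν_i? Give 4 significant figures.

Q₀ = 1436 vs Keq = 7.003 ⇒ Q>K, reverse
Step 1:
                  B         J         D         L
  init      0.01866     1.217   0.05997   0.02879
  Δ         0.02948   0.01966  0.009828  -0.01966
  eq        0.04814     1.237    0.0698  0.009133
  solve Keq expr → x = -0.009828; check Q = 7.003
Then change container volume by factor 1.25 (V_new/V_old).
Step 2:
                  B         J         D         L
  init      0.03852    0.9893   0.05584  0.007307
  Δ        0.003019  0.002012  0.001006 -0.002012
  eq        0.04153    0.9913   0.05684  0.005294
  solve Keq expr → x = -0.001006; check Q = 7.003
Then remove 0.2458 M of J.
Step 3:
                  B         J         D         L
  init      0.04153    0.7455   0.05684  0.005294
  Δ        0.001586  0.001057 5.2852e-04 -0.001057
  eq        0.04312    0.7466   0.05737  0.004237
  solve Keq expr → x = -5.2852e-04; check Q = 7.003

x = -5.2852e-04 M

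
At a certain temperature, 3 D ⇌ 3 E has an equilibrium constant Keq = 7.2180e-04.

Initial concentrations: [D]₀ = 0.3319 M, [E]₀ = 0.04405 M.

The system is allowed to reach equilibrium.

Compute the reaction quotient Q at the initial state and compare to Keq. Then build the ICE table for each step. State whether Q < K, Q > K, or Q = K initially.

Q₀ = 0.002338; Q > K (proceeds reverse)

Q₀ = 0.002338 vs Keq = 7.2180e-04 ⇒ Q>K, reverse
Step 1:
                   D          E
  init        0.3319    0.04405
  Δ           0.0131    -0.0131
  eq           0.345    0.03095
  solve Keq expr → x = -0.004367; check Q = 7.2180e-04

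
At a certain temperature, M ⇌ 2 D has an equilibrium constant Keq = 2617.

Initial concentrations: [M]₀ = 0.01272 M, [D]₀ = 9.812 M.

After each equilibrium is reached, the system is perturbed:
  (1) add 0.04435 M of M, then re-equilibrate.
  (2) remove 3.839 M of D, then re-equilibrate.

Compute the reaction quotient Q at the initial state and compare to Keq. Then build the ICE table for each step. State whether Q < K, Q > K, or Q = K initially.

Q₀ = 7569 vs Keq = 2617 ⇒ Q>K, reverse
Step 1:
                    M           D
  Initial     0.01272       9.812
  Change      0.02371    -0.04743
  Equil       0.03643       9.765
  solve Keq expr → x = -0.02371; check Q = 2617
Then add 0.04435 M of M.
Step 2:
                    M           D
  Initial     0.08078       9.765
  Change     -0.04369     0.08739
  Equil       0.03709       9.852
  solve Keq expr → x = 0.04369; check Q = 2617
Then remove 3.839 M of D.
Step 3:
                    M           D
  Initial     0.03709       6.013
  Change     -0.02306     0.04612
  Equil       0.01403       6.059
  solve Keq expr → x = 0.02306; check Q = 2617

Q₀ = 7569; Q > K (proceeds reverse)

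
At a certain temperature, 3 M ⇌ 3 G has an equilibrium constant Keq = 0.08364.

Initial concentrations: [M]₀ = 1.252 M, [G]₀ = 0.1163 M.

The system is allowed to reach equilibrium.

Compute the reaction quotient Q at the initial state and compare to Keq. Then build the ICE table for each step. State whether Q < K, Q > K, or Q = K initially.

Q₀ = 8.0154e-04 vs Keq = 0.08364 ⇒ Q<K, forward
Step 1:
                  M         G
  Initial     1.252    0.1163
  Change       -0.3       0.3
  Equil       0.952    0.4163
  solve Keq expr → x = 0.1; check Q = 0.08364

Q₀ = 8.0154e-04; Q < K (proceeds forward)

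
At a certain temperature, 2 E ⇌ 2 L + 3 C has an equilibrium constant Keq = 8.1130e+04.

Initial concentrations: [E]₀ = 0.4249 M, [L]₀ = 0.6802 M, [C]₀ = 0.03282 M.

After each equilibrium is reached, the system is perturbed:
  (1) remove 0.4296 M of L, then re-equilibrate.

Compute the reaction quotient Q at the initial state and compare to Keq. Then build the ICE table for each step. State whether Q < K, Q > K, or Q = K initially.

Q₀ = 9.0597e-05; Q < K (proceeds forward)

Q₀ = 9.0597e-05 vs Keq = 8.1130e+04 ⇒ Q<K, forward
Step 1:
                    E           L           C
  I            0.4249      0.6802     0.03282
  C           -0.4228      0.4228      0.6342
  E          0.002109       1.103       0.667
  solve Keq expr → x = 0.2114; check Q = 8.1130e+04
Then remove 0.4296 M of L.
Step 2:
                    E           L           C
  I          0.002109      0.6734       0.667
  C       -8.1650e-04  8.1650e-04    0.001225
  E          0.001293      0.6742      0.6682
  solve Keq expr → x = 4.0825e-04; check Q = 8.1130e+04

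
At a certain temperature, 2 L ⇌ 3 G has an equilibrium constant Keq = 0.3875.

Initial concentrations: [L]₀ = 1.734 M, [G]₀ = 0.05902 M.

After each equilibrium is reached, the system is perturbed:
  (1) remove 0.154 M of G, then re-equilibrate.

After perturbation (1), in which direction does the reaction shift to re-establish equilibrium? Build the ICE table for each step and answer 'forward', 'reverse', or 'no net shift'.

Q₀ = 6.8375e-05 vs Keq = 0.3875 ⇒ Q<K, forward
Step 1:
                    L           G
  init          1.734     0.05902
  Δ           -0.5152      0.7728
  eq            1.219      0.8318
  solve Keq expr → x = 0.2576; check Q = 0.3875
Then remove 0.154 M of G.
Step 2:
                    L           G
  init          1.219      0.6778
  Δ          -0.07857      0.1179
  eq             1.14      0.7957
  solve Keq expr → x = 0.03928; check Q = 0.3875

Direction: forward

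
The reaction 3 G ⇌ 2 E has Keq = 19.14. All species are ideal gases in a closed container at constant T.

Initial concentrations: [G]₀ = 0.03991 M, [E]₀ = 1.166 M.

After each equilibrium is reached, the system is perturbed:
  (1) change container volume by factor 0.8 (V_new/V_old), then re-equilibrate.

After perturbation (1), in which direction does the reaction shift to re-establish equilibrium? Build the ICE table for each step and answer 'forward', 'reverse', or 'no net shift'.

Q₀ = 2.1387e+04 vs Keq = 19.14 ⇒ Q>K, reverse
Step 1:
                   G          E
  init       0.03991      1.166
  Δ           0.3217    -0.2145
  eq          0.3617     0.9515
  solve Keq expr → x = -0.1072; check Q = 19.14
Then change container volume by factor 0.8 (V_new/V_old).
Step 2:
                   G          E
  init        0.4521      1.189
  Δ         -0.02802    0.01868
  eq           0.424      1.208
  solve Keq expr → x = 0.009341; check Q = 19.14

Direction: forward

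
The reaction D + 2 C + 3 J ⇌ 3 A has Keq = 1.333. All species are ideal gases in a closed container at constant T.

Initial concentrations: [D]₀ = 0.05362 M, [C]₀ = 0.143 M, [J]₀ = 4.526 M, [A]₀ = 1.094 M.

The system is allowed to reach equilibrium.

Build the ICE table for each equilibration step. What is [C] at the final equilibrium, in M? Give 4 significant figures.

Q₀ = 12.88 vs Keq = 1.333 ⇒ Q>K, reverse
Step 1:
                  D         C         J         A
  Initial   0.05362     0.143     4.526     1.094
  Change    0.05023    0.1005    0.1507   -0.1507
  Equil      0.1039    0.2435     4.677    0.9433
  solve Keq expr → x = -0.05023; check Q = 1.333

[C]_eq = 0.2435 M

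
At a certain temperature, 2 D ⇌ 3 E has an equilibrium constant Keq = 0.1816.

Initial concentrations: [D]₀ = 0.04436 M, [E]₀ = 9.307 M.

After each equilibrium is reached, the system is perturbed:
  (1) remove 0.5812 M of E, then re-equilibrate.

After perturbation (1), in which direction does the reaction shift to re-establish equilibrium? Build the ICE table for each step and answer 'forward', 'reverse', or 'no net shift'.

Direction: forward

Q₀ = 4.0968e+05 vs Keq = 0.1816 ⇒ Q>K, reverse
Step 1:
                    D           E
  init        0.04436       9.307
  Δ             5.082      -7.623
  eq            5.127       1.684
  solve Keq expr → x = -2.541; check Q = 0.1816
Then remove 0.5812 M of E.
Step 2:
                    D           E
  init          5.127       1.102
  Δ           -0.3376      0.5064
  eq            4.789       1.609
  solve Keq expr → x = 0.1688; check Q = 0.1816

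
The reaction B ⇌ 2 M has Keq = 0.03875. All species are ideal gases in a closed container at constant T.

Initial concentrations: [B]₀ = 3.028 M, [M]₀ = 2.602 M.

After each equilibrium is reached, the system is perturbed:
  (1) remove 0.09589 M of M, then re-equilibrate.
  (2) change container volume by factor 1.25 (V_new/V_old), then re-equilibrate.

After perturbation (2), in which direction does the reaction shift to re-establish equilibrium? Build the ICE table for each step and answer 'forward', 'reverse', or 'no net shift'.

Q₀ = 2.236 vs Keq = 0.03875 ⇒ Q>K, reverse
Step 1:
                  B         M
  init        3.028     2.602
  Δ           1.101    -2.202
  eq          4.129       0.4
  solve Keq expr → x = -1.101; check Q = 0.03875
Then remove 0.09589 M of M.
Step 2:
                  B         M
  init        4.129    0.3041
  Δ        -0.04681   0.09362
  eq          4.082    0.3977
  solve Keq expr → x = 0.04681; check Q = 0.03875
Then change container volume by factor 1.25 (V_new/V_old).
Step 3:
                  B         M
  init        3.266    0.3182
  Δ        -0.01828   0.03656
  eq          3.247    0.3547
  solve Keq expr → x = 0.01828; check Q = 0.03875

Direction: forward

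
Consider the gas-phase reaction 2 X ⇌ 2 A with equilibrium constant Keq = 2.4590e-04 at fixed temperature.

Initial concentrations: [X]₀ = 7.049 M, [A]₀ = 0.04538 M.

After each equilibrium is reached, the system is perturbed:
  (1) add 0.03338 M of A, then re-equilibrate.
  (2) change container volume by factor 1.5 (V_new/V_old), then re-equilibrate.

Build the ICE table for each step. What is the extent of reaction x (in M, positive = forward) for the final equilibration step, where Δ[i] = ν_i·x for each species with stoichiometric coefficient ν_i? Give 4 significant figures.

x = 0 M

Q₀ = 4.1445e-05 vs Keq = 2.4590e-04 ⇒ Q<K, forward
Step 1:
                    X           A
  init          7.049     0.04538
  Δ          -0.06415     0.06415
  eq            6.985      0.1095
  solve Keq expr → x = 0.03208; check Q = 2.4590e-04
Then add 0.03338 M of A.
Step 2:
                    X           A
  init          6.985      0.1429
  Δ           0.03286    -0.03286
  eq            7.018        0.11
  solve Keq expr → x = -0.01643; check Q = 2.4590e-04
Then change container volume by factor 1.5 (V_new/V_old).
Step 3:
                    X           A
  init          4.678     0.07336
  Δ                 0           0
  eq            4.678     0.07336
  solve Keq expr → x = 0; check Q = 2.4590e-04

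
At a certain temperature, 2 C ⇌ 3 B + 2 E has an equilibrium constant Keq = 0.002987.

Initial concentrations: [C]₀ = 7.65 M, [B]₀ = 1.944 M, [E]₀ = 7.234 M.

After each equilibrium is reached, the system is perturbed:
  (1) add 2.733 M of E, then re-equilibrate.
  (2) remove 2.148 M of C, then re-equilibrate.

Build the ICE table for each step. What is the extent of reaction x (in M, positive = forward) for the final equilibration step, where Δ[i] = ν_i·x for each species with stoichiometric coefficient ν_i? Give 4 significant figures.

Q₀ = 6.569 vs Keq = 0.002987 ⇒ Q>K, reverse
Step 1:
                  C         B         E
  I            7.65     1.944     7.234
  C           1.173    -1.759    -1.173
  E           8.823     0.185     6.061
  solve Keq expr → x = -0.5863; check Q = 0.002987
Then add 2.733 M of E.
Step 2:
                  C         B         E
  I           8.823     0.185     8.794
  C         0.02671  -0.04006  -0.02671
  E           8.849    0.1449     8.768
  solve Keq expr → x = -0.01335; check Q = 0.002987
Then remove 2.148 M of C.
Step 3:
                  C         B         E
  I           6.701    0.1449     8.768
  C         0.01612  -0.02418  -0.01612
  E           6.718    0.1207     8.751
  solve Keq expr → x = -0.008059; check Q = 0.002987

x = -0.008059 M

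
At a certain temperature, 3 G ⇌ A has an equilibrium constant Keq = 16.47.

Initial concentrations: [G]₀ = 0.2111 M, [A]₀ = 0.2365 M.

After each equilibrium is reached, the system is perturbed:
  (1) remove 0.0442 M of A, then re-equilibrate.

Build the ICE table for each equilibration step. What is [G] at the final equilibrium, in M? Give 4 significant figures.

Q₀ = 25.14 vs Keq = 16.47 ⇒ Q>K, reverse
Step 1:
                    G           A
  Initial      0.2111      0.2365
  Change      0.02864   -0.009548
  Equil        0.2397       0.227
  solve Keq expr → x = -0.009548; check Q = 16.47
Then remove 0.0442 M of A.
Step 2:
                    G           A
  Initial      0.2397      0.1828
  Change     -0.01472    0.004907
  Equil         0.225      0.1877
  solve Keq expr → x = 0.004907; check Q = 16.47

[G]_eq = 0.225 M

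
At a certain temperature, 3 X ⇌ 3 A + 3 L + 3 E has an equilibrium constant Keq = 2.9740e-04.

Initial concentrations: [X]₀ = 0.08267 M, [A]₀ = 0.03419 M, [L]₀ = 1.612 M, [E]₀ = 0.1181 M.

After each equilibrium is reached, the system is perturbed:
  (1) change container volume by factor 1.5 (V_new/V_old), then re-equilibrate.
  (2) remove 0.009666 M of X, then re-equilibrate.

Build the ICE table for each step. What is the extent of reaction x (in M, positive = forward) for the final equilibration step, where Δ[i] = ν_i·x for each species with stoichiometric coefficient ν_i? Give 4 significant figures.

Q₀ = 4.8809e-04 vs Keq = 2.9740e-04 ⇒ Q>K, reverse
Step 1:
                   X          A          L          E
  Initial    0.08267    0.03419      1.612     0.1181
  Change    0.003189  -0.003189  -0.003189  -0.003189
  Equil      0.08586      0.031      1.609     0.1149
  solve Keq expr → x = -0.001063; check Q = 2.9740e-04
Then change container volume by factor 1.5 (V_new/V_old).
Step 2:
                   X          A          L          E
  Initial    0.05724    0.02067      1.073    0.07661
  Change     -0.0114     0.0114     0.0114     0.0114
  Equil      0.04584    0.03207      1.084    0.08801
  solve Keq expr → x = 0.003801; check Q = 2.9740e-04
Then remove 0.009666 M of X.
Step 3:
                   X          A          L          E
  Initial    0.03617    0.03207      1.084    0.08801
  Change    0.003296  -0.003296  -0.003296  -0.003296
  Equil      0.03947    0.02878      1.081    0.08472
  solve Keq expr → x = -0.001099; check Q = 2.9740e-04

x = -0.001099 M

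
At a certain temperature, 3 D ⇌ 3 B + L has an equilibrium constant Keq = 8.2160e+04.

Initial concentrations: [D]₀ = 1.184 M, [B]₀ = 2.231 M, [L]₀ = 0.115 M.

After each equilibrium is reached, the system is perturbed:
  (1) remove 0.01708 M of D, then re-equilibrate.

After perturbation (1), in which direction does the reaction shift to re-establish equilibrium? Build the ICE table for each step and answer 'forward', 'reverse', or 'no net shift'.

Q₀ = 0.7694 vs Keq = 8.2160e+04 ⇒ Q<K, forward
Step 1:
                  D         B         L
  Initial     1.184     2.231     0.115
  Change     -1.123     1.123    0.3744
  Equil      0.0608     3.354    0.4894
  solve Keq expr → x = 0.3744; check Q = 8.2160e+04
Then remove 0.01708 M of D.
Step 2:
                  D         B         L
  Initial   0.04372     3.354    0.4894
  Change    0.01655  -0.01655 -0.005517
  Equil     0.06027     3.338    0.4839
  solve Keq expr → x = -0.005517; check Q = 8.2160e+04

Direction: reverse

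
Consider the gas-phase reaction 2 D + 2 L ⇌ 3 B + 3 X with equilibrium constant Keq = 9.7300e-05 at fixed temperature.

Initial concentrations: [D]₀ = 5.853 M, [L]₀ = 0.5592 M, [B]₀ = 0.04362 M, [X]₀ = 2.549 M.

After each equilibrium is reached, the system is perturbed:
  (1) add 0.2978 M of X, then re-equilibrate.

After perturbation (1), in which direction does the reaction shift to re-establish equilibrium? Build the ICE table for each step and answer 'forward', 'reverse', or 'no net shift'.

Direction: reverse

Q₀ = 1.2831e-04 vs Keq = 9.7300e-05 ⇒ Q>K, reverse
Step 1:
                  D         L         B         X
  I           5.853    0.5592   0.04362     2.549
  C        0.002439  0.002439 -0.003659 -0.003659
  E           5.855    0.5616   0.03996     2.545
  solve Keq expr → x = -0.00122; check Q = 9.7300e-05
Then add 0.2978 M of X.
Step 2:
                  D         L         B         X
  I           5.855    0.5616   0.03996     2.843
  C        0.002674  0.002674 -0.004011 -0.004011
  E           5.858    0.5643   0.03595     2.839
  solve Keq expr → x = -0.001337; check Q = 9.7300e-05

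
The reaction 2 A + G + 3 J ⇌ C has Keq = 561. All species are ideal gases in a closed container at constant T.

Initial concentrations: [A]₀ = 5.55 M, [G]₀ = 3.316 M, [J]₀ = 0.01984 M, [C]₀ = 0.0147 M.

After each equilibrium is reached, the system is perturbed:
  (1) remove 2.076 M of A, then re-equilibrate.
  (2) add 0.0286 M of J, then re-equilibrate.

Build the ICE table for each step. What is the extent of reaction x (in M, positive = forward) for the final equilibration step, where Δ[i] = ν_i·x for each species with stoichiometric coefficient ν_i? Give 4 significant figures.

x = 0.009068 M

Q₀ = 18.43 vs Keq = 561 ⇒ Q<K, forward
Step 1:
                   A          G          J          C
  Initial       5.55      3.316    0.01984     0.0147
  Change   -0.008605  -0.004303   -0.01291   0.004303
  Equil        5.541      3.312   0.006932      0.019
  solve Keq expr → x = 0.004303; check Q = 561
Then remove 2.076 M of A.
Step 2:
                   A          G          J          C
  Initial      3.465      3.312   0.006932      0.019
  Change    0.001605 8.0270e-04   0.002408 -8.0270e-04
  Equil        3.467      3.313    0.00934     0.0182
  solve Keq expr → x = -8.0270e-04; check Q = 561
Then add 0.0286 M of J.
Step 3:
                   A          G          J          C
  Initial      3.467      3.313    0.03794     0.0182
  Change    -0.01814  -0.009068   -0.02721   0.009068
  Equil        3.449      3.303    0.01073    0.02727
  solve Keq expr → x = 0.009068; check Q = 561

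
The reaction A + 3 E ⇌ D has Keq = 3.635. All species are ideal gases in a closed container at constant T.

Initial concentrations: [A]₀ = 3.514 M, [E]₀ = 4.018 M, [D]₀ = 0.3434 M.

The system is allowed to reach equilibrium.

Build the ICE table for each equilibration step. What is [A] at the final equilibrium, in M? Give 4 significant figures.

Q₀ = 0.001506 vs Keq = 3.635 ⇒ Q<K, forward
Step 1:
                   A          E          D
  I            3.514      4.018     0.3434
  C           -1.153     -3.459      1.153
  E            2.361     0.5587      1.497
  solve Keq expr → x = 1.153; check Q = 3.635

[A]_eq = 2.361 M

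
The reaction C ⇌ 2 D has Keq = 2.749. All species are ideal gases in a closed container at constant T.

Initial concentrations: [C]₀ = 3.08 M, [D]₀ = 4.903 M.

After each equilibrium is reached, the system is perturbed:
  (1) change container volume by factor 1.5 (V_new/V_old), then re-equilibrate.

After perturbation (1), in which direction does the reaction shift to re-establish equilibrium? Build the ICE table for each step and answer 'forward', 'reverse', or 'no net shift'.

Direction: forward

Q₀ = 7.805 vs Keq = 2.749 ⇒ Q>K, reverse
Step 1:
                   C          D
  I             3.08      4.903
  C           0.8153     -1.631
  E            3.895      3.272
  solve Keq expr → x = -0.8153; check Q = 2.749
Then change container volume by factor 1.5 (V_new/V_old).
Step 2:
                   C          D
  I            2.597      2.182
  C          -0.1942     0.3884
  E            2.403       2.57
  solve Keq expr → x = 0.1942; check Q = 2.749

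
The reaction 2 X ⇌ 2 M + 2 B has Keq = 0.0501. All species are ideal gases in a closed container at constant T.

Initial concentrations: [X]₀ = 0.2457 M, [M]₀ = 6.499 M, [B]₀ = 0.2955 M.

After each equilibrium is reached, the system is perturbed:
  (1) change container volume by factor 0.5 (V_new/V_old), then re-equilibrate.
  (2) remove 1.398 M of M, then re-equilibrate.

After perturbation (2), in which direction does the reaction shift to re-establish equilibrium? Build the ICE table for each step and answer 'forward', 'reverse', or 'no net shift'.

Q₀ = 61.09 vs Keq = 0.0501 ⇒ Q>K, reverse
Step 1:
                    X           M           B
  Initial      0.2457       6.499      0.2955
  Change       0.2767     -0.2767     -0.2767
  Equil        0.5224       6.222     0.01879
  solve Keq expr → x = -0.1384; check Q = 0.0501
Then change container volume by factor 0.5 (V_new/V_old).
Step 2:
                    X           M           B
  Initial       1.045       12.44     0.03758
  Change      0.01843    -0.01843    -0.01843
  Equil         1.063       12.43     0.01915
  solve Keq expr → x = -0.009216; check Q = 0.0501
Then remove 1.398 M of M.
Step 3:
                    X           M           B
  Initial       1.063       11.03     0.01915
  Change    -0.002375    0.002375    0.002375
  Equil         1.061       11.03     0.02153
  solve Keq expr → x = 0.001188; check Q = 0.0501

Direction: forward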